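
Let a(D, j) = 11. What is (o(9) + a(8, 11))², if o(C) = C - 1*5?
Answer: 225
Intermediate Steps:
o(C) = -5 + C (o(C) = C - 5 = -5 + C)
(o(9) + a(8, 11))² = ((-5 + 9) + 11)² = (4 + 11)² = 15² = 225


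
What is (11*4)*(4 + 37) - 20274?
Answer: -18470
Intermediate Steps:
(11*4)*(4 + 37) - 20274 = 44*41 - 20274 = 1804 - 20274 = -18470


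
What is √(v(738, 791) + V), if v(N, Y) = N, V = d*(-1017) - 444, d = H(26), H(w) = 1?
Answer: I*√723 ≈ 26.889*I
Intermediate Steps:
d = 1
V = -1461 (V = 1*(-1017) - 444 = -1017 - 444 = -1461)
√(v(738, 791) + V) = √(738 - 1461) = √(-723) = I*√723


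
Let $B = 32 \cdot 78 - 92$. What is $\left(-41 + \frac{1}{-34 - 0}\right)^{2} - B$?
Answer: $- \frac{832999}{1156} \approx -720.59$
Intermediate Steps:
$B = 2404$ ($B = 2496 - 92 = 2404$)
$\left(-41 + \frac{1}{-34 - 0}\right)^{2} - B = \left(-41 + \frac{1}{-34 - 0}\right)^{2} - 2404 = \left(-41 + \frac{1}{-34 + 0}\right)^{2} - 2404 = \left(-41 + \frac{1}{-34}\right)^{2} - 2404 = \left(-41 - \frac{1}{34}\right)^{2} - 2404 = \left(- \frac{1395}{34}\right)^{2} - 2404 = \frac{1946025}{1156} - 2404 = - \frac{832999}{1156}$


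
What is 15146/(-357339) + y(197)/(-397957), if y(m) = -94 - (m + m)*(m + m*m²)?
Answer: 153775111342252/20315079489 ≈ 7569.5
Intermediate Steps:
y(m) = -94 - 2*m*(m + m³)
15146/(-357339) + y(197)/(-397957) = 15146/(-357339) + (-94 - 2*197² - 2*197⁴)/(-397957) = 15146*(-1/357339) + (-94 - 2*38809 - 2*1506138481)*(-1/397957) = -15146/357339 + (-94 - 77618 - 3012276962)*(-1/397957) = -15146/357339 - 3012354674*(-1/397957) = -15146/357339 + 430336382/56851 = 153775111342252/20315079489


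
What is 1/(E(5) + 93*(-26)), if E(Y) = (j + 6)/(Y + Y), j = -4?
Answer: -5/12089 ≈ -0.00041360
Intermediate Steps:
E(Y) = 1/Y (E(Y) = (-4 + 6)/(Y + Y) = 2/((2*Y)) = 2*(1/(2*Y)) = 1/Y)
1/(E(5) + 93*(-26)) = 1/(1/5 + 93*(-26)) = 1/(⅕ - 2418) = 1/(-12089/5) = -5/12089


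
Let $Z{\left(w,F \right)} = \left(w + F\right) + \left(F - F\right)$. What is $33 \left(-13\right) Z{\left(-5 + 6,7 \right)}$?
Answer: $-3432$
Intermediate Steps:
$Z{\left(w,F \right)} = F + w$ ($Z{\left(w,F \right)} = \left(F + w\right) + 0 = F + w$)
$33 \left(-13\right) Z{\left(-5 + 6,7 \right)} = 33 \left(-13\right) \left(7 + \left(-5 + 6\right)\right) = - 429 \left(7 + 1\right) = \left(-429\right) 8 = -3432$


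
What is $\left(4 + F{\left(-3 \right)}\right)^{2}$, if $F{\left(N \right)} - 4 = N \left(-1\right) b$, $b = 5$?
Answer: $529$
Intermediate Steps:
$F{\left(N \right)} = 4 - 5 N$ ($F{\left(N \right)} = 4 + N \left(-1\right) 5 = 4 + - N 5 = 4 - 5 N$)
$\left(4 + F{\left(-3 \right)}\right)^{2} = \left(4 + \left(4 - -15\right)\right)^{2} = \left(4 + \left(4 + 15\right)\right)^{2} = \left(4 + 19\right)^{2} = 23^{2} = 529$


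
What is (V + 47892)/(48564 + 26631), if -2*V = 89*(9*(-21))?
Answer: 7507/10026 ≈ 0.74875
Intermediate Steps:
V = 16821/2 (V = -89*9*(-21)/2 = -89*(-189)/2 = -½*(-16821) = 16821/2 ≈ 8410.5)
(V + 47892)/(48564 + 26631) = (16821/2 + 47892)/(48564 + 26631) = (112605/2)/75195 = (112605/2)*(1/75195) = 7507/10026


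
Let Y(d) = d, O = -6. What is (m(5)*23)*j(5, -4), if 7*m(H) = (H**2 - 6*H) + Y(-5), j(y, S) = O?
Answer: 1380/7 ≈ 197.14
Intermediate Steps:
j(y, S) = -6
m(H) = -5/7 - 6*H/7 + H**2/7 (m(H) = ((H**2 - 6*H) - 5)/7 = (-5 + H**2 - 6*H)/7 = -5/7 - 6*H/7 + H**2/7)
(m(5)*23)*j(5, -4) = ((-5/7 - 6/7*5 + (1/7)*5**2)*23)*(-6) = ((-5/7 - 30/7 + (1/7)*25)*23)*(-6) = ((-5/7 - 30/7 + 25/7)*23)*(-6) = -10/7*23*(-6) = -230/7*(-6) = 1380/7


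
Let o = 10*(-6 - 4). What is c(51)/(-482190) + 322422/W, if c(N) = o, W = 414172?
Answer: 7775504069/9985479834 ≈ 0.77868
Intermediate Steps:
o = -100 (o = 10*(-10) = -100)
c(N) = -100
c(51)/(-482190) + 322422/W = -100/(-482190) + 322422/414172 = -100*(-1/482190) + 322422*(1/414172) = 10/48219 + 161211/207086 = 7775504069/9985479834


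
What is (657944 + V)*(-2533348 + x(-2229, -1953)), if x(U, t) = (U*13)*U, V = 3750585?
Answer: 273577372907665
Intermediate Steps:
x(U, t) = 13*U² (x(U, t) = (13*U)*U = 13*U²)
(657944 + V)*(-2533348 + x(-2229, -1953)) = (657944 + 3750585)*(-2533348 + 13*(-2229)²) = 4408529*(-2533348 + 13*4968441) = 4408529*(-2533348 + 64589733) = 4408529*62056385 = 273577372907665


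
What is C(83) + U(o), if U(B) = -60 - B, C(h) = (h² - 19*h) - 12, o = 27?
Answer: 5213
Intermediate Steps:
C(h) = -12 + h² - 19*h
C(83) + U(o) = (-12 + 83² - 19*83) + (-60 - 1*27) = (-12 + 6889 - 1577) + (-60 - 27) = 5300 - 87 = 5213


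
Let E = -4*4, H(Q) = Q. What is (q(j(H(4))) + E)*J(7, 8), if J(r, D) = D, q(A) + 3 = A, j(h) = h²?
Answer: -24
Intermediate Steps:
E = -16
q(A) = -3 + A
(q(j(H(4))) + E)*J(7, 8) = ((-3 + 4²) - 16)*8 = ((-3 + 16) - 16)*8 = (13 - 16)*8 = -3*8 = -24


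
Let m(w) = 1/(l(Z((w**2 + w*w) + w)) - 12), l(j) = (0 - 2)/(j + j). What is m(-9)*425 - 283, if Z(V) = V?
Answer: -584896/1837 ≈ -318.40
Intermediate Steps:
l(j) = -1/j (l(j) = -2*1/(2*j) = -1/j)
m(w) = 1/(-12 - 1/(w + 2*w**2)) (m(w) = 1/(-1/((w**2 + w*w) + w) - 12) = 1/(-1/((w**2 + w**2) + w) - 12) = 1/(-1/(2*w**2 + w) - 12) = 1/(-1/(w + 2*w**2) - 12) = 1/(-12 - 1/(w + 2*w**2)))
m(-9)*425 - 283 = -1*(-9)*(1 + 2*(-9))/(1 + 12*(-9)*(1 + 2*(-9)))*425 - 283 = -1*(-9)*(1 - 18)/(1 + 12*(-9)*(1 - 18))*425 - 283 = -1*(-9)*(-17)/(1 + 12*(-9)*(-17))*425 - 283 = -1*(-9)*(-17)/(1 + 1836)*425 - 283 = -1*(-9)*(-17)/1837*425 - 283 = -1*(-9)*1/1837*(-17)*425 - 283 = -153/1837*425 - 283 = -65025/1837 - 283 = -584896/1837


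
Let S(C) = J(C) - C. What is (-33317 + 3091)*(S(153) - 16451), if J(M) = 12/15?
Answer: 2509241616/5 ≈ 5.0185e+8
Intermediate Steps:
J(M) = ⅘ (J(M) = 12*(1/15) = ⅘)
S(C) = ⅘ - C
(-33317 + 3091)*(S(153) - 16451) = (-33317 + 3091)*((⅘ - 1*153) - 16451) = -30226*((⅘ - 153) - 16451) = -30226*(-761/5 - 16451) = -30226*(-83016/5) = 2509241616/5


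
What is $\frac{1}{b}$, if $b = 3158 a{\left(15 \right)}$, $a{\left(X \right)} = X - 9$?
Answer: $\frac{1}{18948} \approx 5.2776 \cdot 10^{-5}$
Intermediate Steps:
$a{\left(X \right)} = -9 + X$
$b = 18948$ ($b = 3158 \left(-9 + 15\right) = 3158 \cdot 6 = 18948$)
$\frac{1}{b} = \frac{1}{18948}$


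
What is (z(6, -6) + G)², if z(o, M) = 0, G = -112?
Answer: 12544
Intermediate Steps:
(z(6, -6) + G)² = (0 - 112)² = (-112)² = 12544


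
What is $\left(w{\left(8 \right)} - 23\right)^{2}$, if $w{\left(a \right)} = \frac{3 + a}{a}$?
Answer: $\frac{29929}{64} \approx 467.64$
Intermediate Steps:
$w{\left(a \right)} = \frac{3 + a}{a}$
$\left(w{\left(8 \right)} - 23\right)^{2} = \left(\frac{3 + 8}{8} - 23\right)^{2} = \left(\frac{1}{8} \cdot 11 - 23\right)^{2} = \left(\frac{11}{8} - 23\right)^{2} = \left(- \frac{173}{8}\right)^{2} = \frac{29929}{64}$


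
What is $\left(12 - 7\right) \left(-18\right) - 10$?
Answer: $-100$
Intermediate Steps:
$\left(12 - 7\right) \left(-18\right) - 10 = 5 \left(-18\right) - 10 = -90 - 10 = -100$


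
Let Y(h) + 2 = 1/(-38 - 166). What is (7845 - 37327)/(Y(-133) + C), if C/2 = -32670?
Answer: 6014328/13329769 ≈ 0.45120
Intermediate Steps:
C = -65340 (C = 2*(-32670) = -65340)
Y(h) = -409/204 (Y(h) = -2 + 1/(-38 - 166) = -2 + 1/(-204) = -2 - 1/204 = -409/204)
(7845 - 37327)/(Y(-133) + C) = (7845 - 37327)/(-409/204 - 65340) = -29482/(-13329769/204) = -29482*(-204/13329769) = 6014328/13329769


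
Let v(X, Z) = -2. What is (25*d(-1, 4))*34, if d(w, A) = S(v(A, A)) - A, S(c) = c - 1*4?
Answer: -8500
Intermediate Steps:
S(c) = -4 + c (S(c) = c - 4 = -4 + c)
d(w, A) = -6 - A (d(w, A) = (-4 - 2) - A = -6 - A)
(25*d(-1, 4))*34 = (25*(-6 - 1*4))*34 = (25*(-6 - 4))*34 = (25*(-10))*34 = -250*34 = -8500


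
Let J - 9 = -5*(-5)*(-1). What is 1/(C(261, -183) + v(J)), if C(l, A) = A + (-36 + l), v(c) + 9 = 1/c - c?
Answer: 16/783 ≈ 0.020434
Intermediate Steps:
J = -16 (J = 9 - 5*(-5)*(-1) = 9 + 25*(-1) = 9 - 25 = -16)
v(c) = -9 + 1/c - c (v(c) = -9 + (1/c - c) = -9 + 1/c - c)
C(l, A) = -36 + A + l
1/(C(261, -183) + v(J)) = 1/((-36 - 183 + 261) + (-9 + 1/(-16) - 1*(-16))) = 1/(42 + (-9 - 1/16 + 16)) = 1/(42 + 111/16) = 1/(783/16) = 16/783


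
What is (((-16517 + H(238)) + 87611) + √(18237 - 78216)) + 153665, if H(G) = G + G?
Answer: 225235 + I*√59979 ≈ 2.2524e+5 + 244.91*I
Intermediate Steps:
H(G) = 2*G
(((-16517 + H(238)) + 87611) + √(18237 - 78216)) + 153665 = (((-16517 + 2*238) + 87611) + √(18237 - 78216)) + 153665 = (((-16517 + 476) + 87611) + √(-59979)) + 153665 = ((-16041 + 87611) + I*√59979) + 153665 = (71570 + I*√59979) + 153665 = 225235 + I*√59979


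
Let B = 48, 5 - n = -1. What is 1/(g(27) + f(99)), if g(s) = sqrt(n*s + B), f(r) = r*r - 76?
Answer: 1945/18915083 - sqrt(210)/94575415 ≈ 0.00010267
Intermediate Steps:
n = 6 (n = 5 - 1*(-1) = 5 + 1 = 6)
f(r) = -76 + r**2 (f(r) = r**2 - 76 = -76 + r**2)
g(s) = sqrt(48 + 6*s) (g(s) = sqrt(6*s + 48) = sqrt(48 + 6*s))
1/(g(27) + f(99)) = 1/(sqrt(48 + 6*27) + (-76 + 99**2)) = 1/(sqrt(48 + 162) + (-76 + 9801)) = 1/(sqrt(210) + 9725) = 1/(9725 + sqrt(210))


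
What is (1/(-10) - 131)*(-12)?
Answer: 7866/5 ≈ 1573.2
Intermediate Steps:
(1/(-10) - 131)*(-12) = (-⅒ - 131)*(-12) = -1311/10*(-12) = 7866/5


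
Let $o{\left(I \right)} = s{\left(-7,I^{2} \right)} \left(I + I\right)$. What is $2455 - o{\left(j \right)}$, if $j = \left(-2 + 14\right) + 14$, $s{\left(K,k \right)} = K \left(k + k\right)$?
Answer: $494583$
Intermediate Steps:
$s{\left(K,k \right)} = 2 K k$ ($s{\left(K,k \right)} = K 2 k = 2 K k$)
$j = 26$ ($j = 12 + 14 = 26$)
$o{\left(I \right)} = - 28 I^{3}$ ($o{\left(I \right)} = 2 \left(-7\right) I^{2} \left(I + I\right) = - 14 I^{2} \cdot 2 I = - 28 I^{3}$)
$2455 - o{\left(j \right)} = 2455 - - 28 \cdot 26^{3} = 2455 - \left(-28\right) 17576 = 2455 - -492128 = 2455 + 492128 = 494583$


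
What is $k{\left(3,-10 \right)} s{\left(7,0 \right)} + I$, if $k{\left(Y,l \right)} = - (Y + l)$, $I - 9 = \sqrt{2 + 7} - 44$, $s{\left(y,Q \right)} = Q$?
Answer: $-32$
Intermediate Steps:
$I = -32$ ($I = 9 + \left(\sqrt{2 + 7} - 44\right) = 9 - \left(44 - \sqrt{9}\right) = 9 + \left(3 - 44\right) = 9 - 41 = -32$)
$k{\left(Y,l \right)} = - Y - l$
$k{\left(3,-10 \right)} s{\left(7,0 \right)} + I = \left(\left(-1\right) 3 - -10\right) 0 - 32 = \left(-3 + 10\right) 0 - 32 = 7 \cdot 0 - 32 = 0 - 32 = -32$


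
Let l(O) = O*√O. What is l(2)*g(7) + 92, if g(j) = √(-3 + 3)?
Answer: 92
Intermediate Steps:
l(O) = O^(3/2)
g(j) = 0 (g(j) = √0 = 0)
l(2)*g(7) + 92 = 2^(3/2)*0 + 92 = (2*√2)*0 + 92 = 0 + 92 = 92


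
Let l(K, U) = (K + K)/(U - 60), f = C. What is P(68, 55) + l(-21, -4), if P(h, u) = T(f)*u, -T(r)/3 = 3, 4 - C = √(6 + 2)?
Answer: -15819/32 ≈ -494.34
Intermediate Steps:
C = 4 - 2*√2 (C = 4 - √(6 + 2) = 4 - √8 = 4 - 2*√2 ≈ 1.1716)
f = 4 - 2*√2 ≈ 1.1716
T(r) = -9 (T(r) = -3*3 = -9)
l(K, U) = 2*K/(-60 + U) (l(K, U) = (2*K)/(-60 + U) = 2*K/(-60 + U))
P(h, u) = -9*u
P(68, 55) + l(-21, -4) = -9*55 + 2*(-21)/(-60 - 4) = -495 + 2*(-21)/(-64) = -495 + 2*(-21)*(-1/64) = -495 + 21/32 = -15819/32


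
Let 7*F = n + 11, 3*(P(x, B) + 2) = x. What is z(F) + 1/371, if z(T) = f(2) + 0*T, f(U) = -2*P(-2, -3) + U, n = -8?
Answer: 8165/1113 ≈ 7.3360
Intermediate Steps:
P(x, B) = -2 + x/3
F = 3/7 (F = (-8 + 11)/7 = (1/7)*3 = 3/7 ≈ 0.42857)
f(U) = 16/3 + U (f(U) = -2*(-2 + (1/3)*(-2)) + U = -2*(-2 - 2/3) + U = -2*(-8/3) + U = 16/3 + U)
z(T) = 22/3 (z(T) = (16/3 + 2) + 0*T = 22/3 + 0 = 22/3)
z(F) + 1/371 = 22/3 + 1/371 = 8165/1113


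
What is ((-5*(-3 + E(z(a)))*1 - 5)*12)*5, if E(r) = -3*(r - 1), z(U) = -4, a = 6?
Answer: -3900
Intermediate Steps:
E(r) = 3 - 3*r (E(r) = -3*(-1 + r) = 3 - 3*r)
((-5*(-3 + E(z(a)))*1 - 5)*12)*5 = ((-5*(-3 + (3 - 3*(-4)))*1 - 5)*12)*5 = ((-5*(-3 + (3 + 12))*1 - 5)*12)*5 = ((-5*(-3 + 15)*1 - 5)*12)*5 = ((-5*12*1 - 5)*12)*5 = ((-60*1 - 5)*12)*5 = ((-60 - 5)*12)*5 = -65*12*5 = -780*5 = -3900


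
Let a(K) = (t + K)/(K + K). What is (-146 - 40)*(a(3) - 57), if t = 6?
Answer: 10323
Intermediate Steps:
a(K) = (6 + K)/(2*K) (a(K) = (6 + K)/(K + K) = (6 + K)/((2*K)) = (6 + K)*(1/(2*K)) = (6 + K)/(2*K))
(-146 - 40)*(a(3) - 57) = (-146 - 40)*((½)*(6 + 3)/3 - 57) = -186*((½)*(⅓)*9 - 57) = -186*(3/2 - 57) = -186*(-111/2) = 10323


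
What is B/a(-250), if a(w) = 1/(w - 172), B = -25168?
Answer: 10620896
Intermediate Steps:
a(w) = 1/(-172 + w)
B/a(-250) = -25168/(1/(-172 - 250)) = -25168/(1/(-422)) = -25168/(-1/422) = -25168*(-422) = 10620896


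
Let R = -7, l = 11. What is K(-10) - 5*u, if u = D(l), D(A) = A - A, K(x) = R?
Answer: -7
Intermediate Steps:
K(x) = -7
D(A) = 0
u = 0
K(-10) - 5*u = -7 - 5*0 = -7 + 0 = -7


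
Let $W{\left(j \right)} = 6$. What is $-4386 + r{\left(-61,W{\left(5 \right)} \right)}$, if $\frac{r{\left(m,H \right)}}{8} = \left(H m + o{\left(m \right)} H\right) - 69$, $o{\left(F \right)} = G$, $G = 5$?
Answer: $-7626$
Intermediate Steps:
$o{\left(F \right)} = 5$
$r{\left(m,H \right)} = -552 + 40 H + 8 H m$ ($r{\left(m,H \right)} = 8 \left(\left(H m + 5 H\right) - 69\right) = 8 \left(\left(5 H + H m\right) - 69\right) = 8 \left(-69 + 5 H + H m\right) = -552 + 40 H + 8 H m$)
$-4386 + r{\left(-61,W{\left(5 \right)} \right)} = -4386 + \left(-552 + 40 \cdot 6 + 8 \cdot 6 \left(-61\right)\right) = -4386 - 3240 = -7626$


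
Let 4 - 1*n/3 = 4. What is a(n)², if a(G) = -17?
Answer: 289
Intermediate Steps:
n = 0 (n = 12 - 3*4 = 12 - 12 = 0)
a(n)² = (-17)² = 289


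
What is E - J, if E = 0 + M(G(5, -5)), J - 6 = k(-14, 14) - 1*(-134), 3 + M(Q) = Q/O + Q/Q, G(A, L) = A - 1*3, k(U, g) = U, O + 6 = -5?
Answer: -1410/11 ≈ -128.18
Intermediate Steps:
O = -11 (O = -6 - 5 = -11)
G(A, L) = -3 + A (G(A, L) = A - 3 = -3 + A)
M(Q) = -2 - Q/11 (M(Q) = -3 + (Q/(-11) + Q/Q) = -3 + (Q*(-1/11) + 1) = -3 + (-Q/11 + 1) = -3 + (1 - Q/11) = -2 - Q/11)
J = 126 (J = 6 + (-14 - 1*(-134)) = 6 + (-14 + 134) = 6 + 120 = 126)
E = -24/11 (E = 0 + (-2 - (-3 + 5)/11) = 0 + (-2 - 1/11*2) = 0 + (-2 - 2/11) = 0 - 24/11 = -24/11 ≈ -2.1818)
E - J = -24/11 - 1*126 = -24/11 - 126 = -1410/11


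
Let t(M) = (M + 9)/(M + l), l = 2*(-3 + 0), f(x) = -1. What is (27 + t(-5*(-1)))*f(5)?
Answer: -13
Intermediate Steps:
l = -6 (l = 2*(-3) = -6)
t(M) = (9 + M)/(-6 + M) (t(M) = (M + 9)/(M - 6) = (9 + M)/(-6 + M))
(27 + t(-5*(-1)))*f(5) = (27 + (9 - 5*(-1))/(-6 - 5*(-1)))*(-1) = (27 + (9 + 5)/(-6 + 5))*(-1) = (27 + 14/(-1))*(-1) = (27 - 1*14)*(-1) = (27 - 14)*(-1) = 13*(-1) = -13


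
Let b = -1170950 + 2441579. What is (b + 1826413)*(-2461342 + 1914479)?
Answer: -1693657679246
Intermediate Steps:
b = 1270629
(b + 1826413)*(-2461342 + 1914479) = (1270629 + 1826413)*(-2461342 + 1914479) = 3097042*(-546863) = -1693657679246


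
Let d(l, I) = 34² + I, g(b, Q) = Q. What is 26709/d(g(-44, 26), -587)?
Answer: 26709/569 ≈ 46.940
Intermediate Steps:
d(l, I) = 1156 + I
26709/d(g(-44, 26), -587) = 26709/(1156 - 587) = 26709/569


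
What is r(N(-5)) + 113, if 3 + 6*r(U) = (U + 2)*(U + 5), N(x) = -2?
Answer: 225/2 ≈ 112.50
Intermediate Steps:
r(U) = -½ + (2 + U)*(5 + U)/6 (r(U) = -½ + ((U + 2)*(U + 5))/6 = -½ + ((2 + U)*(5 + U))/6 = -½ + (2 + U)*(5 + U)/6)
r(N(-5)) + 113 = (7/6 + (⅙)*(-2)² + (7/6)*(-2)) + 113 = (7/6 + (⅙)*4 - 7/3) + 113 = (7/6 + ⅔ - 7/3) + 113 = -½ + 113 = 225/2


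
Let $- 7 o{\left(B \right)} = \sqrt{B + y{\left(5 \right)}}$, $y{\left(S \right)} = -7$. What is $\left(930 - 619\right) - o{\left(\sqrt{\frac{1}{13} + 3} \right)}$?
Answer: $311 + \frac{\sqrt{-1183 + 26 \sqrt{130}}}{91} \approx 311.0 + 0.3272 i$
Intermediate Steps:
$o{\left(B \right)} = - \frac{\sqrt{-7 + B}}{7}$ ($o{\left(B \right)} = - \frac{\sqrt{B - 7}}{7} = - \frac{\sqrt{-7 + B}}{7}$)
$\left(930 - 619\right) - o{\left(\sqrt{\frac{1}{13} + 3} \right)} = \left(930 - 619\right) - - \frac{\sqrt{-7 + \sqrt{\frac{1}{13} + 3}}}{7} = 311 - - \frac{\sqrt{-7 + \sqrt{\frac{1}{13} + 3}}}{7} = 311 - - \frac{\sqrt{-7 + \sqrt{\frac{40}{13}}}}{7} = 311 - - \frac{\sqrt{-7 + \frac{2 \sqrt{130}}{13}}}{7} = 311 + \frac{\sqrt{-7 + \frac{2 \sqrt{130}}{13}}}{7}$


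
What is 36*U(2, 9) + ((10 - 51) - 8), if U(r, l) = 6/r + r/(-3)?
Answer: 35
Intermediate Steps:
U(r, l) = 6/r - r/3 (U(r, l) = 6/r + r*(-⅓) = 6/r - r/3)
36*U(2, 9) + ((10 - 51) - 8) = 36*(6/2 - ⅓*2) + ((10 - 51) - 8) = 36*(6*(½) - ⅔) + (-41 - 8) = 36*(3 - ⅔) - 49 = 36*(7/3) - 49 = 84 - 49 = 35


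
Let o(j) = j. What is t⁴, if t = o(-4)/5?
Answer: 256/625 ≈ 0.40960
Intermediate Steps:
t = -⅘ (t = -4/5 = (⅕)*(-4) = -⅘ ≈ -0.80000)
t⁴ = (-⅘)⁴ = 256/625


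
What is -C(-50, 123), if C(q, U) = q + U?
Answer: -73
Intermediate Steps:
C(q, U) = U + q
-C(-50, 123) = -(123 - 50) = -1*73 = -73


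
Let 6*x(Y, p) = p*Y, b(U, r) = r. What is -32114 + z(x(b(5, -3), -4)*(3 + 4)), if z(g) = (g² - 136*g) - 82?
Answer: -33904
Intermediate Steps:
x(Y, p) = Y*p/6 (x(Y, p) = (p*Y)/6 = (Y*p)/6 = Y*p/6)
z(g) = -82 + g² - 136*g
-32114 + z(x(b(5, -3), -4)*(3 + 4)) = -32114 + (-82 + (((⅙)*(-3)*(-4))*(3 + 4))² - 136*(⅙)*(-3)*(-4)*(3 + 4)) = -32114 + (-82 + (2*7)² - 272*7) = -32114 + (-82 + 14² - 136*14) = -32114 + (-82 + 196 - 1904) = -32114 - 1790 = -33904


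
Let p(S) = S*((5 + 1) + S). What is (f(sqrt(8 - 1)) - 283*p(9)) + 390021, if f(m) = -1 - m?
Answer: 351815 - sqrt(7) ≈ 3.5181e+5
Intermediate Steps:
p(S) = S*(6 + S)
(f(sqrt(8 - 1)) - 283*p(9)) + 390021 = ((-1 - sqrt(8 - 1)) - 2547*(6 + 9)) + 390021 = ((-1 - sqrt(7)) - 2547*15) + 390021 = ((-1 - sqrt(7)) - 283*135) + 390021 = ((-1 - sqrt(7)) - 38205) + 390021 = (-38206 - sqrt(7)) + 390021 = 351815 - sqrt(7)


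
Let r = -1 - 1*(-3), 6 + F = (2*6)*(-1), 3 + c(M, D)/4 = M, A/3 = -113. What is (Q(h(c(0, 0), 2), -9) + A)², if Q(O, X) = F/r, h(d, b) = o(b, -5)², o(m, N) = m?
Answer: 121104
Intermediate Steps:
A = -339 (A = 3*(-113) = -339)
c(M, D) = -12 + 4*M
h(d, b) = b²
F = -18 (F = -6 + (2*6)*(-1) = -6 + 12*(-1) = -6 - 12 = -18)
r = 2 (r = -1 + 3 = 2)
Q(O, X) = -9 (Q(O, X) = -18/2 = -18*½ = -9)
(Q(h(c(0, 0), 2), -9) + A)² = (-9 - 339)² = (-348)² = 121104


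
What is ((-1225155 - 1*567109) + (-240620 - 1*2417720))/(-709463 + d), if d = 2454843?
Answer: -1112651/436345 ≈ -2.5499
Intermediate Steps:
((-1225155 - 1*567109) + (-240620 - 1*2417720))/(-709463 + d) = ((-1225155 - 1*567109) + (-240620 - 1*2417720))/(-709463 + 2454843) = ((-1225155 - 567109) + (-240620 - 2417720))/1745380 = (-1792264 - 2658340)*(1/1745380) = -4450604*1/1745380 = -1112651/436345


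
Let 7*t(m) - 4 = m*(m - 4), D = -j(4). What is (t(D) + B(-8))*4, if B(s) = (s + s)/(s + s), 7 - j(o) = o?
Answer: 128/7 ≈ 18.286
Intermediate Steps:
j(o) = 7 - o
B(s) = 1 (B(s) = (2*s)/((2*s)) = (2*s)*(1/(2*s)) = 1)
D = -3 (D = -(7 - 1*4) = -(7 - 4) = -1*3 = -3)
t(m) = 4/7 + m*(-4 + m)/7 (t(m) = 4/7 + (m*(m - 4))/7 = 4/7 + (m*(-4 + m))/7 = 4/7 + m*(-4 + m)/7)
(t(D) + B(-8))*4 = ((4/7 - 4/7*(-3) + (⅐)*(-3)²) + 1)*4 = ((4/7 + 12/7 + (⅐)*9) + 1)*4 = ((4/7 + 12/7 + 9/7) + 1)*4 = (25/7 + 1)*4 = (32/7)*4 = 128/7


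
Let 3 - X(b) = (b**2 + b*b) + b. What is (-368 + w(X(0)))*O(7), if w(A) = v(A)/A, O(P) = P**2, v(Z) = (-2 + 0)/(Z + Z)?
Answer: -162337/9 ≈ -18037.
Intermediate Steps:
v(Z) = -1/Z (v(Z) = -2*1/(2*Z) = -1/Z)
X(b) = 3 - b - 2*b**2 (X(b) = 3 - ((b**2 + b*b) + b) = 3 - ((b**2 + b**2) + b) = 3 - (2*b**2 + b) = 3 - (b + 2*b**2) = 3 + (-b - 2*b**2) = 3 - b - 2*b**2)
w(A) = -1/A**2 (w(A) = (-1/A)/A = -1/A**2)
(-368 + w(X(0)))*O(7) = (-368 - 1/(3 - 1*0 - 2*0**2)**2)*7**2 = (-368 - 1/(3 + 0 - 2*0)**2)*49 = (-368 - 1/(3 + 0 + 0)**2)*49 = (-368 - 1/3**2)*49 = (-368 - 1*1/9)*49 = (-368 - 1/9)*49 = -3313/9*49 = -162337/9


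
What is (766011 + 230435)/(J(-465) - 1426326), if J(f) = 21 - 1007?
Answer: -498223/713656 ≈ -0.69813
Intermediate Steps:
J(f) = -986
(766011 + 230435)/(J(-465) - 1426326) = (766011 + 230435)/(-986 - 1426326) = 996446/(-1427312) = 996446*(-1/1427312) = -498223/713656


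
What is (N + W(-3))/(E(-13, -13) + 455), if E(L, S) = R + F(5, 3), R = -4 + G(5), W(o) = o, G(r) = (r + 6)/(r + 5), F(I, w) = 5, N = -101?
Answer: -1040/4571 ≈ -0.22752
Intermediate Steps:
G(r) = (6 + r)/(5 + r)
R = -29/10 (R = -4 + (6 + 5)/(5 + 5) = -4 + 11/10 = -29/10 ≈ -2.9000)
E(L, S) = 21/10 (E(L, S) = -29/10 + 5 = 21/10)
(N + W(-3))/(E(-13, -13) + 455) = (-101 - 3)/(21/10 + 455) = -104/4571/10 = -104*10/4571 = -1040/4571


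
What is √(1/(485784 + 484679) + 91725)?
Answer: 2*√21596615348366747/970463 ≈ 302.86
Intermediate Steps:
√(1/(485784 + 484679) + 91725) = √(1/970463 + 91725) = √(89015718676/970463) = 2*√21596615348366747/970463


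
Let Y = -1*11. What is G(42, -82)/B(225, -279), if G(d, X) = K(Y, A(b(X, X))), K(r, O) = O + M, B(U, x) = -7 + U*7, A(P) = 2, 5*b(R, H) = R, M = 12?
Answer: 1/112 ≈ 0.0089286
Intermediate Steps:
b(R, H) = R/5
Y = -11
B(U, x) = -7 + 7*U
K(r, O) = 12 + O (K(r, O) = O + 12 = 12 + O)
G(d, X) = 14 (G(d, X) = 12 + 2 = 14)
G(42, -82)/B(225, -279) = 14/(-7 + 7*225) = 14/(-7 + 1575) = 14/1568 = 14*(1/1568) = 1/112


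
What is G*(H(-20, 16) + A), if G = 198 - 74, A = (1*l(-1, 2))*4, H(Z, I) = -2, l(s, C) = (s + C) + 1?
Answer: 744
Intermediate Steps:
l(s, C) = 1 + C + s (l(s, C) = (C + s) + 1 = 1 + C + s)
A = 8 (A = (1*(1 + 2 - 1))*4 = (1*2)*4 = 2*4 = 8)
G = 124
G*(H(-20, 16) + A) = 124*(-2 + 8) = 124*6 = 744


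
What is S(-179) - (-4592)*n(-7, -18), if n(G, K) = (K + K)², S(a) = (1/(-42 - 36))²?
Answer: 36207295489/6084 ≈ 5.9512e+6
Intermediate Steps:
S(a) = 1/6084 (S(a) = (1/(-78))² = (-1/78)² = 1/6084)
n(G, K) = 4*K² (n(G, K) = (2*K)² = 4*K²)
S(-179) - (-4592)*n(-7, -18) = 1/6084 - (-4592)*4*(-18)² = 1/6084 - (-4592)*4*324 = 1/6084 - (-4592)*1296 = 1/6084 - 1*(-5951232) = 1/6084 + 5951232 = 36207295489/6084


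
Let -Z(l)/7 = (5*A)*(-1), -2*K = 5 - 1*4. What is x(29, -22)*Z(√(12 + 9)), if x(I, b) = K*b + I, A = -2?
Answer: -2800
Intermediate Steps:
K = -½ (K = -(5 - 1*4)/2 = -(5 - 4)/2 = -½*1 = -½ ≈ -0.50000)
x(I, b) = I - b/2 (x(I, b) = -b/2 + I = I - b/2)
Z(l) = -70 (Z(l) = -7*5*(-2)*(-1) = -(-70)*(-1) = -7*10 = -70)
x(29, -22)*Z(√(12 + 9)) = (29 - ½*(-22))*(-70) = (29 + 11)*(-70) = 40*(-70) = -2800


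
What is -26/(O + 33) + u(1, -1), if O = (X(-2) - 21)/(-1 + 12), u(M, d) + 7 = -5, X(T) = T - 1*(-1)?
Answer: -398/31 ≈ -12.839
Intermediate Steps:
X(T) = 1 + T (X(T) = T + 1 = 1 + T)
u(M, d) = -12 (u(M, d) = -7 - 5 = -12)
O = -2 (O = ((1 - 2) - 21)/(-1 + 12) = (-1 - 21)/11 = -22*1/11 = -2)
-26/(O + 33) + u(1, -1) = -26/(-2 + 33) - 12 = -26/31 - 12 = -398/31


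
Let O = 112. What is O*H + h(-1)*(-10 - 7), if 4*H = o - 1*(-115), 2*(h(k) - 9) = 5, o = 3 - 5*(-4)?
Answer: 7337/2 ≈ 3668.5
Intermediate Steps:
o = 23 (o = 3 + 20 = 23)
h(k) = 23/2 (h(k) = 9 + (½)*5 = 9 + 5/2 = 23/2)
H = 69/2 (H = (23 - 1*(-115))/4 = (23 + 115)/4 = (¼)*138 = 69/2 ≈ 34.500)
O*H + h(-1)*(-10 - 7) = 112*(69/2) + 23*(-10 - 7)/2 = 3864 + (23/2)*(-17) = 3864 - 391/2 = 7337/2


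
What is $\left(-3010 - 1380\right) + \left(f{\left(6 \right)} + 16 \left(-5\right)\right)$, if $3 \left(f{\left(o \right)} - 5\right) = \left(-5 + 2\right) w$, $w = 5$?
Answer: $-4470$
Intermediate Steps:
$f{\left(o \right)} = 0$ ($f{\left(o \right)} = 5 + \frac{\left(-5 + 2\right) 5}{3} = 5 + \frac{\left(-3\right) 5}{3} = 5 + \frac{1}{3} \left(-15\right) = 5 - 5 = 0$)
$\left(-3010 - 1380\right) + \left(f{\left(6 \right)} + 16 \left(-5\right)\right) = \left(-3010 - 1380\right) + \left(0 + 16 \left(-5\right)\right) = -4390 + \left(0 - 80\right) = -4390 - 80 = -4470$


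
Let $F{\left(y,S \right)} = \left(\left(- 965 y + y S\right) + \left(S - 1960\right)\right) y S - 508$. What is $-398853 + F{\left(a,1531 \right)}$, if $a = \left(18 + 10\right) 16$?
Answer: $173624603071$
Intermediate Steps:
$a = 448$ ($a = 28 \cdot 16 = 448$)
$F{\left(y,S \right)} = -508 + S y \left(-1960 + S - 965 y + S y\right)$ ($F{\left(y,S \right)} = \left(\left(- 965 y + S y\right) + \left(-1960 + S\right)\right) y S - 508 = \left(-1960 + S - 965 y + S y\right) y S - 508 = y \left(-1960 + S - 965 y + S y\right) S - 508 = S y \left(-1960 + S - 965 y + S y\right) - 508 = -508 + S y \left(-1960 + S - 965 y + S y\right)$)
$-398853 + F{\left(a,1531 \right)} = -398853 - \left(508 - 1050094528 + 1344340480 + 296523100160 - 1531^{2} \cdot 448^{2}\right) = -398853 - \left(-470148102084 + 296523100160\right) = -398853 - -173625001924 = -398853 + 173625001924 = 173624603071$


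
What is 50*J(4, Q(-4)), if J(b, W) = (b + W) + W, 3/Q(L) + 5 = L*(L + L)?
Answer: 1900/9 ≈ 211.11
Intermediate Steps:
Q(L) = 3/(-5 + 2*L²) (Q(L) = 3/(-5 + L*(L + L)) = 3/(-5 + L*(2*L)) = 3/(-5 + 2*L²))
J(b, W) = b + 2*W (J(b, W) = (W + b) + W = b + 2*W)
50*J(4, Q(-4)) = 50*(4 + 2*(3/(-5 + 2*(-4)²))) = 50*(4 + 2*(3/(-5 + 2*16))) = 50*(4 + 2*(3/(-5 + 32))) = 50*(4 + 2*(3/27)) = 50*(4 + 2*(3*(1/27))) = 50*(4 + 2*(⅑)) = 50*(4 + 2/9) = 50*(38/9) = 1900/9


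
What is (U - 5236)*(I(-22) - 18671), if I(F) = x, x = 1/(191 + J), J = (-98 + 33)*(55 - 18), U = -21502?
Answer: 552642307555/1107 ≈ 4.9923e+8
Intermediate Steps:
J = -2405 (J = -65*37 = -2405)
x = -1/2214 (x = 1/(191 - 2405) = 1/(-2214) = -1/2214 ≈ -0.00045167)
I(F) = -1/2214
(U - 5236)*(I(-22) - 18671) = (-21502 - 5236)*(-1/2214 - 18671) = -26738*(-41337595/2214) = 552642307555/1107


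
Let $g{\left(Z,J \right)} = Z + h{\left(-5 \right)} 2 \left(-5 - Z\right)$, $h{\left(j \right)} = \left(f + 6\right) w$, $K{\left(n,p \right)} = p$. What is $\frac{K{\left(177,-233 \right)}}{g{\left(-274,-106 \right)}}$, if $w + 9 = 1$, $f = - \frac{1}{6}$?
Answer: $\frac{699}{76142} \approx 0.0091802$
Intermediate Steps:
$f = - \frac{1}{6}$ ($f = \left(-1\right) \frac{1}{6} = - \frac{1}{6} \approx -0.16667$)
$w = -8$ ($w = -9 + 1 = -8$)
$h{\left(j \right)} = - \frac{140}{3}$ ($h{\left(j \right)} = \left(- \frac{1}{6} + 6\right) \left(-8\right) = \frac{35}{6} \left(-8\right) = - \frac{140}{3}$)
$g{\left(Z,J \right)} = \frac{1400}{3} + \frac{283 Z}{3}$ ($g{\left(Z,J \right)} = Z + \left(- \frac{140}{3}\right) 2 \left(-5 - Z\right) = Z - \frac{280 \left(-5 - Z\right)}{3} = Z + \left(\frac{1400}{3} + \frac{280 Z}{3}\right) = \frac{1400}{3} + \frac{283 Z}{3}$)
$\frac{K{\left(177,-233 \right)}}{g{\left(-274,-106 \right)}} = - \frac{233}{\frac{1400}{3} + \frac{283}{3} \left(-274\right)} = - \frac{233}{\frac{1400}{3} - \frac{77542}{3}} = - \frac{233}{- \frac{76142}{3}} = \left(-233\right) \left(- \frac{3}{76142}\right) = \frac{699}{76142}$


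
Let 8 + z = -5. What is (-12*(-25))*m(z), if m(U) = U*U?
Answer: 50700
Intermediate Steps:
z = -13 (z = -8 - 5 = -13)
m(U) = U**2
(-12*(-25))*m(z) = -12*(-25)*(-13)**2 = 300*169 = 50700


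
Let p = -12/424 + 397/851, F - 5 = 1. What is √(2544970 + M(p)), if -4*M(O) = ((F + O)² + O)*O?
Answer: √674036751529852267646734654/16274244872 ≈ 1595.3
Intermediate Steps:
F = 6 (F = 5 + 1 = 6)
p = 39529/90206 (p = -12*1/424 + 397*(1/851) = -3/106 + 397/851 = 39529/90206 ≈ 0.43821)
M(O) = -O*(O + (6 + O)²)/4 (M(O) = -((6 + O)² + O)*O/4 = -(O + (6 + O)²)*O/4 = -O*(O + (6 + O)²)/4)
√(2544970 + M(p)) = √(2544970 - ¼*39529/90206*(39529/90206 + (6 + 39529/90206)²)) = √(2544970 - ¼*39529/90206*(39529/90206 + (580765/90206)²)) = √(2544970 - ¼*39529/90206*(39529/90206 + 337287985225/8137122436)) = √(2544970 - ¼*39529/90206*340853738199/8137122436) = √(2544970 - 13473607417268271/2936069065847264) = √(7472194216901894193809/2936069065847264) = √674036751529852267646734654/16274244872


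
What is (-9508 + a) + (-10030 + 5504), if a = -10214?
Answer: -24248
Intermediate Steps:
(-9508 + a) + (-10030 + 5504) = (-9508 - 10214) + (-10030 + 5504) = -19722 - 4526 = -24248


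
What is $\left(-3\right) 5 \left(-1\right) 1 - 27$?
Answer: $-12$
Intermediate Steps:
$\left(-3\right) 5 \left(-1\right) 1 - 27 = \left(-15\right) \left(-1\right) 1 - 27 = 15 \cdot 1 - 27 = 15 - 27 = -12$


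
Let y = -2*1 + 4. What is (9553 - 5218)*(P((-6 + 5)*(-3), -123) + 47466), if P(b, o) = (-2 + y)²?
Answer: 205765110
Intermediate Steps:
y = 2 (y = -2 + 4 = 2)
P(b, o) = 0 (P(b, o) = (-2 + 2)² = 0² = 0)
(9553 - 5218)*(P((-6 + 5)*(-3), -123) + 47466) = (9553 - 5218)*(0 + 47466) = 4335*47466 = 205765110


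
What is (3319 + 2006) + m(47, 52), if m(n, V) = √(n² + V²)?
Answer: 5325 + 17*√17 ≈ 5395.1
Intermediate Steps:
m(n, V) = √(V² + n²)
(3319 + 2006) + m(47, 52) = (3319 + 2006) + √(52² + 47²) = 5325 + √(2704 + 2209) = 5325 + √4913 = 5325 + 17*√17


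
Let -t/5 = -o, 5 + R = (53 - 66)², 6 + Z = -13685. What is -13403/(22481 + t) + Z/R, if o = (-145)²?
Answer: -874625919/10463692 ≈ -83.587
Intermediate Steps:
Z = -13691 (Z = -6 - 13685 = -13691)
o = 21025
R = 164 (R = -5 + (53 - 66)² = -5 + (-13)² = -5 + 169 = 164)
t = 105125 (t = -(-5)*21025 = -5*(-21025) = 105125)
-13403/(22481 + t) + Z/R = -13403/(22481 + 105125) - 13691/164 = -13403/127606 - 13691*1/164 = -13403*1/127606 - 13691/164 = -13403/127606 - 13691/164 = -874625919/10463692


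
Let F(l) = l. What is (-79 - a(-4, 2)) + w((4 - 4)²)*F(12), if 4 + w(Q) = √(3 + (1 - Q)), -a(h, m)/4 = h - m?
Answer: -127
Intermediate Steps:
a(h, m) = -4*h + 4*m (a(h, m) = -4*(h - m) = -4*h + 4*m)
w(Q) = -4 + √(4 - Q) (w(Q) = -4 + √(3 + (1 - Q)) = -4 + √(4 - Q))
(-79 - a(-4, 2)) + w((4 - 4)²)*F(12) = (-79 - (-4*(-4) + 4*2)) + (-4 + √(4 - (4 - 4)²))*12 = (-79 - (16 + 8)) + (-4 + √(4 - 1*0²))*12 = (-79 - 1*24) + (-4 + √(4 - 1*0))*12 = (-79 - 24) + (-4 + √(4 + 0))*12 = -103 + (-4 + √4)*12 = -103 + (-4 + 2)*12 = -103 - 2*12 = -103 - 24 = -127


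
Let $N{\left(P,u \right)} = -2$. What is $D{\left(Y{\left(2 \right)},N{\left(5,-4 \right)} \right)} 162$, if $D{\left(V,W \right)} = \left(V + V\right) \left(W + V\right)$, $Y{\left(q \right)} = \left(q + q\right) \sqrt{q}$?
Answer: $10368 - 2592 \sqrt{2} \approx 6702.4$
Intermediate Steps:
$Y{\left(q \right)} = 2 q^{\frac{3}{2}}$ ($Y{\left(q \right)} = 2 q \sqrt{q} = 2 q^{\frac{3}{2}}$)
$D{\left(V,W \right)} = 2 V \left(V + W\right)$
$D{\left(Y{\left(2 \right)},N{\left(5,-4 \right)} \right)} 162 = 2 \cdot 2 \cdot 2^{\frac{3}{2}} \left(2 \cdot 2^{\frac{3}{2}} - 2\right) 162 = 2 \cdot 2 \cdot 2 \sqrt{2} \left(2 \cdot 2 \sqrt{2} - 2\right) 162 = 2 \cdot 4 \sqrt{2} \left(4 \sqrt{2} - 2\right) 162 = 2 \cdot 4 \sqrt{2} \left(-2 + 4 \sqrt{2}\right) 162 = 8 \sqrt{2} \left(-2 + 4 \sqrt{2}\right) 162 = 1296 \sqrt{2} \left(-2 + 4 \sqrt{2}\right)$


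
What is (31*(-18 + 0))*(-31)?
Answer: 17298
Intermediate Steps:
(31*(-18 + 0))*(-31) = (31*(-18))*(-31) = -558*(-31) = 17298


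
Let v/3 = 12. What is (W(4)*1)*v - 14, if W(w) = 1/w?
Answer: -5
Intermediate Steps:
v = 36 (v = 3*12 = 36)
(W(4)*1)*v - 14 = (1/4)*36 - 14 = ((¼)*1)*36 - 14 = (¼)*36 - 14 = 9 - 14 = -5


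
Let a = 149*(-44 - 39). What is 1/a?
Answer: -1/12367 ≈ -8.0860e-5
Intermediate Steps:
a = -12367 (a = 149*(-83) = -12367)
1/a = 1/(-12367) = -1/12367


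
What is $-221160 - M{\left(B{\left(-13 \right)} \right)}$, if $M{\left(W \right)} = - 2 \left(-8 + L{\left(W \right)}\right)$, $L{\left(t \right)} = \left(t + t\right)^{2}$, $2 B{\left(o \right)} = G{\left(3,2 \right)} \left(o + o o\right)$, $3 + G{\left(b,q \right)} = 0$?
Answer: $216872$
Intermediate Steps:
$G{\left(b,q \right)} = -3$ ($G{\left(b,q \right)} = -3 + 0 = -3$)
$B{\left(o \right)} = - \frac{3 o}{2} - \frac{3 o^{2}}{2}$ ($B{\left(o \right)} = \frac{\left(-3\right) \left(o + o o\right)}{2} = \frac{\left(-3\right) \left(o + o^{2}\right)}{2} = \frac{- 3 o - 3 o^{2}}{2} = - \frac{3 o}{2} - \frac{3 o^{2}}{2}$)
$L{\left(t \right)} = 4 t^{2}$ ($L{\left(t \right)} = \left(2 t\right)^{2} = 4 t^{2}$)
$M{\left(W \right)} = 16 - 8 W^{2}$ ($M{\left(W \right)} = - 2 \left(-8 + 4 W^{2}\right) = 16 - 8 W^{2}$)
$-221160 - M{\left(B{\left(-13 \right)} \right)} = -221160 - \left(16 - 8 \left(\left(- \frac{3}{2}\right) \left(-13\right) \left(1 - 13\right)\right)^{2}\right) = -221160 - \left(16 - 8 \left(\left(- \frac{3}{2}\right) \left(-13\right) \left(-12\right)\right)^{2}\right) = -221160 - \left(16 - 8 \left(-234\right)^{2}\right) = -221160 - \left(16 - 438048\right) = -221160 - -438032 = -221160 + 438032 = 216872$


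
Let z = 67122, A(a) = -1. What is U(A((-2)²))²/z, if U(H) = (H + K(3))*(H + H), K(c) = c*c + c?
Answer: 22/3051 ≈ 0.0072107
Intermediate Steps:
K(c) = c + c² (K(c) = c² + c = c + c²)
U(H) = 2*H*(12 + H) (U(H) = (H + 3*(1 + 3))*(H + H) = (H + 3*4)*(2*H) = (H + 12)*(2*H) = (12 + H)*(2*H) = 2*H*(12 + H))
U(A((-2)²))²/z = (2*(-1)*(12 - 1))²/67122 = (2*(-1)*11)²*(1/67122) = (-22)²*(1/67122) = 484*(1/67122) = 22/3051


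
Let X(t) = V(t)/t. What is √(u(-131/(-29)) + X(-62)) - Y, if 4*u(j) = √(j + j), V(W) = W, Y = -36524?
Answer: 36524 + √(3364 + 29*√7598)/58 ≈ 36525.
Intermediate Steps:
X(t) = 1 (X(t) = t/t = 1)
u(j) = √2*√j/4 (u(j) = √(j + j)/4 = √(2*j)/4 = (√2*√j)/4 = √2*√j/4)
√(u(-131/(-29)) + X(-62)) - Y = √(√2*√(-131/(-29))/4 + 1) - 1*(-36524) = √(√2*√(-131*(-1/29))/4 + 1) + 36524 = √(√2*√(131/29)/4 + 1) + 36524 = √(√2*(√3799/29)/4 + 1) + 36524 = √(√7598/116 + 1) + 36524 = √(1 + √7598/116) + 36524 = 36524 + √(1 + √7598/116)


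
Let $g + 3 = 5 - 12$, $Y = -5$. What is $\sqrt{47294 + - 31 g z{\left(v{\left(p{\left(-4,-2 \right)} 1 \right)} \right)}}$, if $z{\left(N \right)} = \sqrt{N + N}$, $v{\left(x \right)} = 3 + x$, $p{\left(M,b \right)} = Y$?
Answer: $\sqrt{47294 + 620 i} \approx 217.48 + 1.425 i$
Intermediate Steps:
$p{\left(M,b \right)} = -5$
$g = -10$ ($g = -3 + \left(5 - 12\right) = -3 - 7 = -10$)
$z{\left(N \right)} = \sqrt{2} \sqrt{N}$ ($z{\left(N \right)} = \sqrt{2 N} = \sqrt{2} \sqrt{N}$)
$\sqrt{47294 + - 31 g z{\left(v{\left(p{\left(-4,-2 \right)} 1 \right)} \right)}} = \sqrt{47294 + \left(-31\right) \left(-10\right) \sqrt{2} \sqrt{3 - 5}} = \sqrt{47294 + 310 \sqrt{2} \sqrt{3 - 5}} = \sqrt{47294 + 310 \sqrt{2} \sqrt{-2}} = \sqrt{47294 + 310 \sqrt{2} i \sqrt{2}} = \sqrt{47294 + 310 \cdot 2 i} = \sqrt{47294 + 620 i}$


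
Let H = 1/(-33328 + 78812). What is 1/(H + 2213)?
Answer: 45484/100656093 ≈ 0.00045188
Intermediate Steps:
H = 1/45484 ≈ 2.1986e-5
1/(H + 2213) = 1/(1/45484 + 2213) = 1/(100656093/45484) = 45484/100656093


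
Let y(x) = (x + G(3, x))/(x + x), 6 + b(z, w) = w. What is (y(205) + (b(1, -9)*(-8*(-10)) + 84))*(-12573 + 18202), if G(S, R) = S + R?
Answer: -2573280463/410 ≈ -6.2763e+6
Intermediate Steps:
b(z, w) = -6 + w
G(S, R) = R + S
y(x) = (3 + 2*x)/(2*x) (y(x) = (x + (x + 3))/(x + x) = (x + (3 + x))/((2*x)) = (3 + 2*x)*(1/(2*x)) = (3 + 2*x)/(2*x))
(y(205) + (b(1, -9)*(-8*(-10)) + 84))*(-12573 + 18202) = ((3/2 + 205)/205 + ((-6 - 9)*(-8*(-10)) + 84))*(-12573 + 18202) = ((1/205)*(413/2) + (-15*80 + 84))*5629 = (413/410 + (-1200 + 84))*5629 = (413/410 - 1116)*5629 = -457147/410*5629 = -2573280463/410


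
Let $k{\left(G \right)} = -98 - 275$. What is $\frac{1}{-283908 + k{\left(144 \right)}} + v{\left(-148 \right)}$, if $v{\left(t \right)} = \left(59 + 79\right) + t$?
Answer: $- \frac{2842811}{284281} \approx -10.0$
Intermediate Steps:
$k{\left(G \right)} = -373$ ($k{\left(G \right)} = -98 - 275 = -373$)
$v{\left(t \right)} = 138 + t$
$\frac{1}{-283908 + k{\left(144 \right)}} + v{\left(-148 \right)} = \frac{1}{-283908 - 373} + \left(138 - 148\right) = \frac{1}{-284281} - 10 = - \frac{1}{284281} - 10 = - \frac{2842811}{284281}$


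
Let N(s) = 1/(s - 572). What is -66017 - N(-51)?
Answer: -41128590/623 ≈ -66017.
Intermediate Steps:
N(s) = 1/(-572 + s)
-66017 - N(-51) = -66017 - 1/(-572 - 51) = -66017 - 1/(-623) = -66017 - 1*(-1/623) = -66017 + 1/623 = -41128590/623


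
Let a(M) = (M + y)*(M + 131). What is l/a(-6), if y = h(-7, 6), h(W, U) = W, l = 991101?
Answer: -991101/1625 ≈ -609.91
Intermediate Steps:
y = -7
a(M) = (-7 + M)*(131 + M) (a(M) = (M - 7)*(M + 131) = (-7 + M)*(131 + M))
l/a(-6) = 991101/(-917 + (-6)² + 124*(-6)) = 991101/(-917 + 36 - 744) = 991101/(-1625) = 991101*(-1/1625) = -991101/1625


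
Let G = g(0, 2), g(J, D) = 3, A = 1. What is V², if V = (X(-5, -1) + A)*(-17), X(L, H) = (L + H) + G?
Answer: 1156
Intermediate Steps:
G = 3
X(L, H) = 3 + H + L (X(L, H) = (L + H) + 3 = (H + L) + 3 = 3 + H + L)
V = 34 (V = ((3 - 1 - 5) + 1)*(-17) = (-3 + 1)*(-17) = -2*(-17) = 34)
V² = 34² = 1156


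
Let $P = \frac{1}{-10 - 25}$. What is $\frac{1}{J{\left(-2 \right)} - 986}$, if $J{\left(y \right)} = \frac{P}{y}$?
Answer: $- \frac{70}{69019} \approx -0.0010142$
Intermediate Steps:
$P = - \frac{1}{35}$ ($P = \frac{1}{-35} = - \frac{1}{35} \approx -0.028571$)
$J{\left(y \right)} = - \frac{1}{35 y}$
$\frac{1}{J{\left(-2 \right)} - 986} = \frac{1}{- \frac{1}{35 \left(-2\right)} - 986} = \frac{1}{\left(- \frac{1}{35}\right) \left(- \frac{1}{2}\right) - 986} = \frac{1}{\frac{1}{70} - 986} = \frac{1}{- \frac{69019}{70}} = - \frac{70}{69019}$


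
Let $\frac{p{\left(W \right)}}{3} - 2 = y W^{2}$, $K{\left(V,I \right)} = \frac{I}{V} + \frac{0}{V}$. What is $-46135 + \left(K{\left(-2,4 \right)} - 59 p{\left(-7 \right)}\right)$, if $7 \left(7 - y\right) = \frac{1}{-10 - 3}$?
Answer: $- \frac{1394865}{13} \approx -1.073 \cdot 10^{5}$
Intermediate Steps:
$K{\left(V,I \right)} = \frac{I}{V}$ ($K{\left(V,I \right)} = \frac{I}{V} + 0 = \frac{I}{V}$)
$y = \frac{638}{91}$ ($y = 7 - \frac{1}{7 \left(-10 - 3\right)} = 7 - \frac{1}{7 \left(-13\right)} = 7 - - \frac{1}{91} = 7 + \frac{1}{91} = \frac{638}{91} \approx 7.011$)
$p{\left(W \right)} = 6 + \frac{1914 W^{2}}{91}$ ($p{\left(W \right)} = 6 + 3 \frac{638 W^{2}}{91} = 6 + \frac{1914 W^{2}}{91}$)
$-46135 + \left(K{\left(-2,4 \right)} - 59 p{\left(-7 \right)}\right) = -46135 + \left(\frac{4}{-2} - 59 \left(6 + \frac{1914 \left(-7\right)^{2}}{91}\right)\right) = -46135 + \left(4 \left(- \frac{1}{2}\right) - 59 \left(6 + \frac{1914}{91} \cdot 49\right)\right) = -46135 - \left(2 + 59 \left(6 + \frac{13398}{13}\right)\right) = -46135 - \frac{795110}{13} = - \frac{1394865}{13}$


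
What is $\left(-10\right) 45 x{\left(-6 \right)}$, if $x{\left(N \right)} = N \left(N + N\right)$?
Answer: $-32400$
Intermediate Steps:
$x{\left(N \right)} = 2 N^{2}$ ($x{\left(N \right)} = N 2 N = 2 N^{2}$)
$\left(-10\right) 45 x{\left(-6 \right)} = \left(-10\right) 45 \cdot 2 \left(-6\right)^{2} = - 450 \cdot 2 \cdot 36 = \left(-450\right) 72 = -32400$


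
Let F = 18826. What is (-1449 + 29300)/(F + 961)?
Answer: 27851/19787 ≈ 1.4075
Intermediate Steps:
(-1449 + 29300)/(F + 961) = (-1449 + 29300)/(18826 + 961) = 27851/19787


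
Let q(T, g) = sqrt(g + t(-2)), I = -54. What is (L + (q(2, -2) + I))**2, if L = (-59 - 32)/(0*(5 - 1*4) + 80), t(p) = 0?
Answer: 19444121/6400 - 4411*I*sqrt(2)/40 ≈ 3038.1 - 155.95*I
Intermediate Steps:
q(T, g) = sqrt(g) (q(T, g) = sqrt(g + 0) = sqrt(g))
L = -91/80 (L = -91/(0*(5 - 4) + 80) = -91/(0*1 + 80) = -91/(0 + 80) = -91/80 ≈ -1.1375)
(L + (q(2, -2) + I))**2 = (-91/80 + (sqrt(-2) - 54))**2 = (-91/80 + (I*sqrt(2) - 54))**2 = (-91/80 + (-54 + I*sqrt(2)))**2 = (-4411/80 + I*sqrt(2))**2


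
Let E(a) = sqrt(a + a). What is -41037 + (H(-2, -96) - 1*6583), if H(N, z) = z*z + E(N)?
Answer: -38404 + 2*I ≈ -38404.0 + 2.0*I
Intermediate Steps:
E(a) = sqrt(2)*sqrt(a) (E(a) = sqrt(2*a) = sqrt(2)*sqrt(a))
H(N, z) = z**2 + sqrt(2)*sqrt(N) (H(N, z) = z*z + sqrt(2)*sqrt(N) = z**2 + sqrt(2)*sqrt(N))
-41037 + (H(-2, -96) - 1*6583) = -41037 + (((-96)**2 + sqrt(2)*sqrt(-2)) - 1*6583) = -41037 + ((9216 + sqrt(2)*(I*sqrt(2))) - 6583) = -41037 + ((9216 + 2*I) - 6583) = -41037 + (2633 + 2*I) = -38404 + 2*I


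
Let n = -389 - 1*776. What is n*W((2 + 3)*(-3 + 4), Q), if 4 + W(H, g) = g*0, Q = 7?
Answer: 4660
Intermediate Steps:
W(H, g) = -4 (W(H, g) = -4 + g*0 = -4 + 0 = -4)
n = -1165 (n = -389 - 776 = -1165)
n*W((2 + 3)*(-3 + 4), Q) = -1165*(-4) = 4660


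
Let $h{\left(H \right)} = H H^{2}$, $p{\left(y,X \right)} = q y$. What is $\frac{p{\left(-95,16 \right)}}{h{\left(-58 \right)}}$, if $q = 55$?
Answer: $\frac{5225}{195112} \approx 0.02678$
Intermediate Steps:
$p{\left(y,X \right)} = 55 y$
$h{\left(H \right)} = H^{3}$
$\frac{p{\left(-95,16 \right)}}{h{\left(-58 \right)}} = \frac{55 \left(-95\right)}{\left(-58\right)^{3}} = - \frac{5225}{-195112} = \left(-5225\right) \left(- \frac{1}{195112}\right) = \frac{5225}{195112}$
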